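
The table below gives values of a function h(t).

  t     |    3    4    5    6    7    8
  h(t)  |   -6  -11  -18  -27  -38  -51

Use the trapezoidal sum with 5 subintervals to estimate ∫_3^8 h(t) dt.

-122.5

Δt = 1.
T_5 = (1/2)·[(-6) + 2·(-11) + 2·(-18) + 2·(-27) + 2·(-38) + (-51)] = -122.5.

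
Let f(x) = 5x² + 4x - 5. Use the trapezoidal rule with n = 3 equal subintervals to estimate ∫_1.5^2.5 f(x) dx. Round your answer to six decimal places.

Δx = (2.5 − 1.5)/3 = 1/3.
f(1.5) = 12.25, f(11/6) = 689/36, f(13/6) = 977/36, f(2.5) = 36.25.
T_3 = (Δx/2)·[f(x_0) + 2f(x_1) + 2f(x_2) + f(x_3)].
Sum ≈ 23.509259.

23.509259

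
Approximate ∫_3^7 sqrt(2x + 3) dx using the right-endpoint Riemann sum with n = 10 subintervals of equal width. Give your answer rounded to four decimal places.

Δx = (7 − 3)/10 = 0.4.
Right endpoints: 3.4, 3.8, 4.2, 4.6, 5, 5.4, 5.8, 6.2, 6.6, 7.
f(3.4) ≈ 3.1305, f(3.8) ≈ 3.2558, f(4.2) ≈ 3.3764, f(4.6) ≈ 3.4928, f(5) ≈ 3.6056, f(5.4) ≈ 3.7148, f(5.8) ≈ 3.8210, f(6.2) ≈ 3.9243, f(6.6) ≈ 4.0249, f(7) ≈ 4.1231.
Sum = Δx · [f(3.4) + f(3.8) + f(4.2) + ...].
Sum ≈ 14.5877.

14.5877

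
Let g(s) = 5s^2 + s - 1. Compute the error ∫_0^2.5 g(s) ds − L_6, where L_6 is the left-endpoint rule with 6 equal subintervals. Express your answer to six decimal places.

6.669560

Exact integral: ∫_0^2.5 g(s) ds ≈ 26.66666667.
L_6 ≈ 19.99710648.
Error ≈ 26.66666667 − 19.99710648 ≈ 6.669560.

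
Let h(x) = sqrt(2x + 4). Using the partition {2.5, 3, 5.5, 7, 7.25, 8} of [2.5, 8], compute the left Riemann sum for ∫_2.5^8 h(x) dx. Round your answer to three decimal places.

19.502

Subinterval widths: 0.5, 2.5, 1.5, 0.25, 0.75.
Left endpoints: 2.5, 3, 5.5, 7, 7.25.
h(2.5) ≈ 3.000, h(3) ≈ 3.162, h(5.5) ≈ 3.873, h(7) ≈ 4.243, h(7.25) ≈ 4.301.
Sum = Σ Δx_i · h(x_i).
Sum ≈ 19.502.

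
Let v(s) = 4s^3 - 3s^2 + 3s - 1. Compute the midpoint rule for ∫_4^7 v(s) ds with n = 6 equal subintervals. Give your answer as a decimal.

1908.5625

Δs = (7 − 4)/6 = 0.5.
Midpoints: 4.25, 4.75, 5.25, 5.75, 6.25, 6.75.
v(4.25) = 264.625, v(4.75) = 374.25, v(5.25) = 510.875, v(5.75) = 677.5, v(6.25) = 877.125, v(6.75) = 1112.75.
Sum = Δs · [v(4.25) + v(4.75) + v(5.25) + ...].
Sum = 1908.5625.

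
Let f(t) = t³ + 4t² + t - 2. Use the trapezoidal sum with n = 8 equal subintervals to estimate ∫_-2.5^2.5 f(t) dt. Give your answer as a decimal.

32.96875

Δt = (2.5 − (-2.5))/8 = 0.625.
f(-2.5) = 4.875, f(-1.875) = 1841/512, f(-1.25) = 1.046875, f(-0.625) = -669/512, f(0) = -2, f(0.625) = 221/512, f(1.25) = 7.453125, f(1.875) = 10511/512, f(2.5) = 41.125.
T_8 = (Δt/2)·[f(t_0) + 2f(t_1) + ... + 2f(t_{7}) + f(t_8)].
Sum = 32.96875.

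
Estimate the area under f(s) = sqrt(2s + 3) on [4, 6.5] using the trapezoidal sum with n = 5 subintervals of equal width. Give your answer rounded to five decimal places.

Δs = (6.5 − 4)/5 = 0.5.
f(4) ≈ 3.31662, f(4.5) ≈ 3.46410, f(5) ≈ 3.60555, f(5.5) ≈ 3.74166, f(6) ≈ 3.87298, f(6.5) ≈ 4.00000.
T_5 = (Δs/2)·[f(s_0) + 2f(s_1) + ... + 2f(s_{4}) + f(s_5)].
Sum ≈ 9.17130.

9.17130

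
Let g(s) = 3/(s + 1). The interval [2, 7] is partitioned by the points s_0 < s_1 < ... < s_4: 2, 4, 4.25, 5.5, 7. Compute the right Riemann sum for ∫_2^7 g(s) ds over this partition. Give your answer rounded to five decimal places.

Subinterval widths: 2, 0.25, 1.25, 1.5.
Right endpoints: 4, 4.25, 5.5, 7.
g(4) = 0.6, g(4.25) = 4/7, g(5.5) = 6/13, g(7) = 0.375.
Sum = Σ Δs_i · g(s_i).
Sum ≈ 2.48228.

2.48228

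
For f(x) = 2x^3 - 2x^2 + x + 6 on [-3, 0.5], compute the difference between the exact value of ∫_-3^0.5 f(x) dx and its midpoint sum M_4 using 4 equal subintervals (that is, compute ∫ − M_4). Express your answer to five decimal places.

-2.12142

Exact integral: ∫_-3^0.5 f(x) dx ≈ -41.9270833.
M_4 ≈ -39.8056641.
Error ≈ -41.9270833 − (-39.8056641) ≈ -2.12142.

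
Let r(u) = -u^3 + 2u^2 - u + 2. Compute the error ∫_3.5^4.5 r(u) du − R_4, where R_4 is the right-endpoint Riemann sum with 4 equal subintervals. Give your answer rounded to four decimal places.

Exact integral: ∫_3.5^4.5 r(u) du ≈ -34.833333.
R_4 = -39.09375.
Error ≈ -34.833333 − (-39.09375) ≈ 4.2604.

4.2604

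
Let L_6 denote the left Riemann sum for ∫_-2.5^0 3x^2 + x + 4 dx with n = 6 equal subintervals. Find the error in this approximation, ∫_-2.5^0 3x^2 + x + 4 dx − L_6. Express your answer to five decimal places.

Exact integral: ∫_-2.5^0 f(x) dx = 22.5.
L_6 ≈ 26.1024306.
Error ≈ 22.5 − 26.1024306 ≈ -3.60243.

-3.60243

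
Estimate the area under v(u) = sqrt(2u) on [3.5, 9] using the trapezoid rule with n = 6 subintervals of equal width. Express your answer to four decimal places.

Δu = (9 − 3.5)/6 = 11/12.
v(3.5) ≈ 2.6458, v(53/12) ≈ 2.9721, v(16/3) ≈ 3.2660, v(6.25) ≈ 3.5355, v(43/6) ≈ 3.7859, v(97/12) ≈ 4.0208, v(9) ≈ 4.2426.
T_6 = (Δu/2)·[v(u_0) + 2v(u_1) + ... + 2v(u_{5}) + v(u_6)].
Sum ≈ 19.2725.

19.2725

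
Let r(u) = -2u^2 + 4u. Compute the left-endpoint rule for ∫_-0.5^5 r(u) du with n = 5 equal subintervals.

-21.01

Δu = (5 − (-0.5))/5 = 1.1.
Left endpoints: -0.5, 0.6, 1.7, 2.8, 3.9.
r(-0.5) = -2.5, r(0.6) = 1.68, r(1.7) = 1.02, r(2.8) = -4.48, r(3.9) = -14.82.
Sum = Δu · [r(-0.5) + r(0.6) + r(1.7) + r(2.8) + r(3.9)].
Sum = -21.01.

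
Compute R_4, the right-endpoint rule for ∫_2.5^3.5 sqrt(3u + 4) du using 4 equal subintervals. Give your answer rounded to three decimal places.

Δu = (3.5 − 2.5)/4 = 0.25.
Right endpoints: 2.75, 3, 3.25, 3.5.
f(2.75) ≈ 3.500, f(3) ≈ 3.606, f(3.25) ≈ 3.708, f(3.5) ≈ 3.808.
Sum = Δu · [f(2.75) + f(3) + f(3.25) + f(3.5)].
Sum ≈ 3.655.

3.655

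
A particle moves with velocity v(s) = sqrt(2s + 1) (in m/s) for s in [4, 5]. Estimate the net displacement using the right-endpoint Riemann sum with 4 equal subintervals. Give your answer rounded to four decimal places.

Δs = (5 − 4)/4 = 0.25.
Right endpoints: 4.25, 4.5, 4.75, 5.
v(4.25) ≈ 3.0822, v(4.5) ≈ 3.1623, v(4.75) ≈ 3.2404, v(5) ≈ 3.3166.
Sum = Δs · [v(4.25) + v(4.5) + v(4.75) + v(5)].
Sum ≈ 3.2004.

3.2004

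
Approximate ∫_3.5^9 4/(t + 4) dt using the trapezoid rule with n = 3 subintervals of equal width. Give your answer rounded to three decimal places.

Δt = (9 − 3.5)/3 = 11/6.
f(3.5) = 8/15, f(16/3) = 3/7, f(43/6) = 24/67, f(9) = 4/13.
T_3 = (Δt/2)·[f(t_0) + 2f(t_1) + 2f(t_2) + f(t_3)].
Sum ≈ 2.213.

2.213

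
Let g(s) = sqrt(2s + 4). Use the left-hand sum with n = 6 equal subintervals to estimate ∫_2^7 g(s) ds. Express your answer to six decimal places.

17.317306

Δs = (7 − 2)/6 = 5/6.
Left endpoints: 2, 17/6, 11/3, 4.5, 16/3, 37/6.
g(2) ≈ 2.828427, g(17/6) ≈ 3.109126, g(11/3) ≈ 3.366502, g(4.5) ≈ 3.605551, g(16/3) ≈ 3.829708, g(37/6) ≈ 4.041452.
Sum = Δs · [g(2) + g(17/6) + g(11/3) + ...].
Sum ≈ 17.317306.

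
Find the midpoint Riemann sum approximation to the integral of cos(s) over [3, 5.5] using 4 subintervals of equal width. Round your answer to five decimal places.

Δs = (5.5 − 3)/4 = 0.625.
Midpoints: 3.3125, 3.9375, 4.5625, 5.1875.
f(3.3125) ≈ -0.98543, f(3.9375) ≈ -0.69964, f(4.5625) ≈ -0.14933, f(5.1875) ≈ 0.45744.
Sum = Δs · [f(3.3125) + f(3.9375) + f(4.5625) + f(5.1875)].
Sum ≈ -0.86060.

-0.86060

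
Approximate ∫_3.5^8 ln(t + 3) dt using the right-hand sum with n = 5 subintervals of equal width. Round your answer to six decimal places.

Δt = (8 − 3.5)/5 = 0.9.
Right endpoints: 4.4, 5.3, 6.2, 7.1, 8.
f(4.4) ≈ 2.001480, f(5.3) ≈ 2.116256, f(6.2) ≈ 2.219203, f(7.1) ≈ 2.312535, f(8) ≈ 2.397895.
Sum = Δt · [f(4.4) + f(5.3) + f(6.2) + f(7.1) + f(8)].
Sum ≈ 9.942633.

9.942633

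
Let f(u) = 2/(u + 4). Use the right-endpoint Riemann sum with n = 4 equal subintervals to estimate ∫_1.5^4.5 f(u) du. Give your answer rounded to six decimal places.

0.824305

Δu = (4.5 − 1.5)/4 = 0.75.
Right endpoints: 2.25, 3, 3.75, 4.5.
f(2.25) = 0.32, f(3) = 2/7, f(3.75) = 8/31, f(4.5) = 4/17.
Sum = Δu · [f(2.25) + f(3) + f(3.75) + f(4.5)].
Sum ≈ 0.824305.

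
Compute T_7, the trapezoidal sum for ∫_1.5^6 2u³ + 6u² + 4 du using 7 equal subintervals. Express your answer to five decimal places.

Δu = (6 − 1.5)/7 = 9/14.
f(1.5) = 24.25, f(15/7) = 17572/343, f(39/14) = 128689/1372, f(24/7) = 53212/343, f(57/14) = 327139/1372, f(33/7) = 118984/343, f(75/14) = 663613/1372, f(6) = 652.
T_7 = (Δu/2)·[f(u_0) + 2f(u_1) + ... + 2f(u_{6}) + f(u_7)].
Sum ≈ 1097.55230.

1097.55230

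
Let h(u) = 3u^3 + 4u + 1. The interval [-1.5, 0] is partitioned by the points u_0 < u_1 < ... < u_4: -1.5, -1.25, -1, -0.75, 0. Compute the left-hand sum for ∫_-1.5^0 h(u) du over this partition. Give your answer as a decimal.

-10.1953125

Subinterval widths: 0.25, 0.25, 0.25, 0.75.
Left endpoints: -1.5, -1.25, -1, -0.75.
h(-1.5) = -15.125, h(-1.25) = -9.859375, h(-1) = -6, h(-0.75) = -3.265625.
Sum = Σ Δu_i · h(u_i).
Sum = -10.1953125.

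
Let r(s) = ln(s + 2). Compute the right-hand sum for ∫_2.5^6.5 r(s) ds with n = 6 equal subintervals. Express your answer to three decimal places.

7.630

Δs = (6.5 − 2.5)/6 = 2/3.
Right endpoints: 19/6, 23/6, 4.5, 31/6, 35/6, 6.5.
r(19/6) ≈ 1.642, r(23/6) ≈ 1.764, r(4.5) ≈ 1.872, r(31/6) ≈ 1.969, r(35/6) ≈ 2.058, r(6.5) ≈ 2.140.
Sum = Δs · [r(19/6) + r(23/6) + r(4.5) + ...].
Sum ≈ 7.630.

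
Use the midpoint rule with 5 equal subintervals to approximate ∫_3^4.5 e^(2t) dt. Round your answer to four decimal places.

3792.6808

Δt = (4.5 − 3)/5 = 0.3.
Midpoints: 3.15, 3.45, 3.75, 4.05, 4.35.
f(3.15) ≈ 544.5719, f(3.45) ≈ 992.2747, f(3.75) ≈ 1808.0424, f(4.05) ≈ 3294.4681, f(4.35) ≈ 6002.9122.
Sum = Δt · [f(3.15) + f(3.45) + f(3.75) + f(4.05) + f(4.35)].
Sum ≈ 3792.6808.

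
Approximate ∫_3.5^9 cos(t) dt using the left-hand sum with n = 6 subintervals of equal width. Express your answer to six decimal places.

Δt = (9 − 3.5)/6 = 11/12.
Left endpoints: 3.5, 53/12, 16/3, 6.25, 43/6, 97/12.
f(3.5) ≈ -0.936457, f(53/12) ≈ -0.291431, f(16/3) ≈ 0.581803, f(6.25) ≈ 0.999449, f(43/6) ≈ 0.634464, f(97/12) ≈ -0.227346.
Sum = Δt · [f(3.5) + f(53/12) + f(16/3) + ...].
Sum ≈ 0.697110.

0.697110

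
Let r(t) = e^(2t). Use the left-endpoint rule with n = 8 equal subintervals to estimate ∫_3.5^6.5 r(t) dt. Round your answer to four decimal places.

148159.1603

Δt = (6.5 − 3.5)/8 = 0.375.
Left endpoints: 3.5, 3.875, 4.25, 4.625, 5, 5.375, 5.75, 6.125.
r(3.5) ≈ 1096.6332, r(3.875) ≈ 2321.5724, r(4.25) ≈ 4914.7688, r(4.625) ≈ 10404.5657, r(5) ≈ 22026.4658, r(5.375) ≈ 46630.0285, r(5.75) ≈ 98715.7710, r(6.125) ≈ 208981.2889.
Sum = Δt · [r(3.5) + r(3.875) + r(4.25) + ...].
Sum ≈ 148159.1603.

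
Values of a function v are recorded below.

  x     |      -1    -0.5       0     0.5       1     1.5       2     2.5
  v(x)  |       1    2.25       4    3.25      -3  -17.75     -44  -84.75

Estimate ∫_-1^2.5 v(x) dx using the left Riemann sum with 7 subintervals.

Δx = 0.5.
Sum = 0.5·[1 + 2.25 + 4 + 3.25 + (-3) + (-17.75) + (-44)] = -27.125.

-27.125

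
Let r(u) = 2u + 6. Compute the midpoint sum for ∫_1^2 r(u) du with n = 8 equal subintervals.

9

Δu = (2 − 1)/8 = 0.125.
Midpoints: 1.0625, 1.1875, 1.3125, 1.4375, 1.5625, 1.6875, 1.8125, 1.9375.
r(1.0625) = 8.125, r(1.1875) = 8.375, r(1.3125) = 8.625, r(1.4375) = 8.875, r(1.5625) = 9.125, r(1.6875) = 9.375, r(1.8125) = 9.625, r(1.9375) = 9.875.
Sum = Δu · [r(1.0625) + r(1.1875) + r(1.3125) + ...].
Sum = 9.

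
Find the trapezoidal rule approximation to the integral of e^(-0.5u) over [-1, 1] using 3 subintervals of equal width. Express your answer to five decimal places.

2.10365

Δu = (1 − (-1))/3 = 2/3.
f(-1) ≈ 1.64872, f(-1/3) ≈ 1.18136, f(1/3) ≈ 0.84648, f(1) ≈ 0.60653.
T_3 = (Δu/2)·[f(u_0) + 2f(u_1) + 2f(u_2) + f(u_3)].
Sum ≈ 2.10365.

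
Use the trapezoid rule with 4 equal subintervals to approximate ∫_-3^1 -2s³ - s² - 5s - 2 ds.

46

Δs = (1 − (-3))/4 = 1.
f(-3) = 58, f(-2) = 20, f(-1) = 4, f(0) = -2, f(1) = -10.
T_4 = (Δs/2)·[f(s_0) + 2f(s_1) + 2f(s_2) + 2f(s_3) + f(s_4)].
Sum = 46.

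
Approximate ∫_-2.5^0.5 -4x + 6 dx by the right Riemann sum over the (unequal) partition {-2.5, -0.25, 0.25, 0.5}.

Subinterval widths: 2.25, 0.5, 0.25.
Right endpoints: -0.25, 0.25, 0.5.
f(-0.25) = 7, f(0.25) = 5, f(0.5) = 4.
Sum = Σ Δx_i · f(x_i).
Sum = 19.25.

19.25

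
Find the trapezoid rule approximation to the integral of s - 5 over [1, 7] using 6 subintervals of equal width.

-6

Δs = (7 − 1)/6 = 1.
f(1) = -4, f(2) = -3, f(3) = -2, f(4) = -1, f(5) = 0, f(6) = 1, f(7) = 2.
T_6 = (Δs/2)·[f(s_0) + 2f(s_1) + ... + 2f(s_{5}) + f(s_6)].
Sum = -6.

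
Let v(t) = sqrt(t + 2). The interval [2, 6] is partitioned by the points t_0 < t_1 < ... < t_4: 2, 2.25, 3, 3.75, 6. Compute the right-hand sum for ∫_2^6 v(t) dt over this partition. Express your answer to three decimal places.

Subinterval widths: 0.25, 0.75, 0.75, 2.25.
Right endpoints: 2.25, 3, 3.75, 6.
v(2.25) ≈ 2.062, v(3) ≈ 2.236, v(3.75) ≈ 2.398, v(6) ≈ 2.828.
Sum = Σ Δt_i · v(t_i).
Sum ≈ 10.355.

10.355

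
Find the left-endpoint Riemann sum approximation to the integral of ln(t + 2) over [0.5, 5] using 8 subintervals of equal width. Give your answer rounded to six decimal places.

Δt = (5 − 0.5)/8 = 0.5625.
Left endpoints: 0.5, 1.0625, 1.625, 2.1875, 2.75, 3.3125, 3.875, 4.4375.
f(0.5) ≈ 0.916291, f(1.0625) ≈ 1.119232, f(1.625) ≈ 1.287854, f(2.1875) ≈ 1.432104, f(2.75) ≈ 1.558145, f(3.3125) ≈ 1.670063, f(3.875) ≈ 1.770706, f(4.4375) ≈ 1.862140.
Sum = Δt · [f(0.5) + f(1.0625) + f(1.625) + ...].
Sum ≈ 6.534300.

6.534300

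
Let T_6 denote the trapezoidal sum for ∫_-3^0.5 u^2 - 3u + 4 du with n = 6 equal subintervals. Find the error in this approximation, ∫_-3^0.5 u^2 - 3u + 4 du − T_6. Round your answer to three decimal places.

Exact integral: ∫_-3^0.5 f(u) du ≈ 36.16667.
T_6 ≈ 36.36516.
Error ≈ 36.16667 − 36.36516 ≈ -0.198.

-0.198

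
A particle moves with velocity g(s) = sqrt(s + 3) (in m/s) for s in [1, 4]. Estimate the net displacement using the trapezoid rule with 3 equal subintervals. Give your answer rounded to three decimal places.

Δs = (4 − 1)/3 = 1.
g(1) ≈ 2.000, g(2) ≈ 2.236, g(3) ≈ 2.449, g(4) ≈ 2.646.
T_3 = (Δs/2)·[g(s_0) + 2g(s_1) + 2g(s_2) + g(s_3)].
Sum ≈ 7.008.

7.008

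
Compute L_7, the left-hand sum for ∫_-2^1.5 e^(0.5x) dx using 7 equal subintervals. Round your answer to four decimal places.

3.0792

Δx = (1.5 − (-2))/7 = 0.5.
Left endpoints: -2, -1.5, -1, -0.5, 0, 0.5, 1.
f(-2) ≈ 0.3679, f(-1.5) ≈ 0.4724, f(-1) ≈ 0.6065, f(-0.5) ≈ 0.7788, f(0) ≈ 1.0000, f(0.5) ≈ 1.2840, f(1) ≈ 1.6487.
Sum = Δx · [f(-2) + f(-1.5) + f(-1) + ...].
Sum ≈ 3.0792.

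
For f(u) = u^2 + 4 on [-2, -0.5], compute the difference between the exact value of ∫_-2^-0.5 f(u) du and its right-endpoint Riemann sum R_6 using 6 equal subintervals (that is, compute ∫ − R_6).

Exact integral: ∫_-2^-0.5 f(u) du = 8.625.
R_6 = 8.171875.
Error = 8.625 − 8.171875 = 0.453125.

0.453125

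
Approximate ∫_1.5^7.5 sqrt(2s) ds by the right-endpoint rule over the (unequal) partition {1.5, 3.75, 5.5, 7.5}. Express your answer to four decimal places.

Subinterval widths: 2.25, 1.75, 2.
Right endpoints: 3.75, 5.5, 7.5.
f(3.75) ≈ 2.7386, f(5.5) ≈ 3.3166, f(7.5) ≈ 3.8730.
Sum = Σ Δs_i · f(s_i).
Sum ≈ 19.7119.

19.7119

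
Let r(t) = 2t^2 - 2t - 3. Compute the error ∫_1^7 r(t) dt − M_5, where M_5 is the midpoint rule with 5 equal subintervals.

1.44

Exact integral: ∫_1^7 r(t) dt = 162.
M_5 = 160.56.
Error = 162 − 160.56 = 1.44.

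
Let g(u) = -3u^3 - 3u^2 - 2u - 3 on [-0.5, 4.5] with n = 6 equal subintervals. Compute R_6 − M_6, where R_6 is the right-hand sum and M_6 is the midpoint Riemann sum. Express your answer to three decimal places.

R_6 ≈ -589.13194.
M_6 ≈ -427.67361.
R_6 − M_6 ≈ -161.458.

-161.458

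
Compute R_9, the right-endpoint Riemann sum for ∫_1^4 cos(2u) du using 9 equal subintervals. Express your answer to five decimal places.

Δu = (4 − 1)/9 = 1/3.
Right endpoints: 4/3, 5/3, 2, 7/3, 8/3, 3, 10/3, 11/3, 4.
f(4/3) ≈ -0.88933, f(5/3) ≈ -0.98167, f(2) ≈ -0.65364, f(7/3) ≈ -0.04571, f(8/3) ≈ 0.58180, f(3) ≈ 0.96017, f(10/3) ≈ 0.92737, f(11/3) ≈ 0.49744, f(4) ≈ -0.14550.
Sum = Δu · [f(4/3) + f(5/3) + f(2) + ...].
Sum ≈ 0.08364.

0.08364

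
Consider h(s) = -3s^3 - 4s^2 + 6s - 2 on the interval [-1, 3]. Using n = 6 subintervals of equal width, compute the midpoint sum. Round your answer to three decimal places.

Δs = (3 − (-1))/6 = 2/3.
Midpoints: -2/3, 0, 2/3, 4/3, 2, 8/3.
h(-2/3) = -62/9, h(0) = -2, h(2/3) = -2/3, h(4/3) = -74/9, h(2) = -30, h(8/3) = -214/3.
Sum = Δs · [h(-2/3) + h(0) + h(2/3) + ...].
Sum ≈ -79.407.

-79.407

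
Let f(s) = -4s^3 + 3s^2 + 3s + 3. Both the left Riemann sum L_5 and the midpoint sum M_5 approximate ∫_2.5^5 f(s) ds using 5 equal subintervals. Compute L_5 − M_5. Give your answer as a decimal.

L_5 = -351.875.
M_5 = -438.75.
L_5 − M_5 = 86.875.

86.875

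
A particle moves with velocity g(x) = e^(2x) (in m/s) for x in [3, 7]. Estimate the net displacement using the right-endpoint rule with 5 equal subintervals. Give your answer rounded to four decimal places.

1205057.6222

Δx = (7 − 3)/5 = 0.8.
Right endpoints: 3.8, 4.6, 5.4, 6.2, 7.
g(3.8) ≈ 1998.1959, g(4.6) ≈ 9897.1291, g(5.4) ≈ 49020.8011, g(6.2) ≈ 242801.6175, g(7) ≈ 1202604.2842.
Sum = Δx · [g(3.8) + g(4.6) + g(5.4) + g(6.2) + g(7)].
Sum ≈ 1205057.6222.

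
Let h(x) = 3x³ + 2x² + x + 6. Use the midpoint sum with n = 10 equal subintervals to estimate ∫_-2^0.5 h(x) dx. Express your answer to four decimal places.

Δx = (0.5 − (-2))/10 = 0.25.
Midpoints: -1.875, -1.625, -1.375, -1.125, -0.875, -0.625, -0.375, -0.125, 0.125, 0.375.
h(-1.875) = -4413/512, h(-1.625) = -1647/512, h(-1.375) = 311/512, h(-1.125) = 1605/512, h(-0.875) = 2379/512, h(-0.625) = 2777/512, h(-0.375) = 2943/512, h(-0.125) = 3021/512, h(0.125) = 3155/512, h(0.375) = 3489/512.
Sum = Δx · [h(-1.875) + h(-1.625) + h(-1.375) + ...].
Sum ≈ 6.6504.

6.6504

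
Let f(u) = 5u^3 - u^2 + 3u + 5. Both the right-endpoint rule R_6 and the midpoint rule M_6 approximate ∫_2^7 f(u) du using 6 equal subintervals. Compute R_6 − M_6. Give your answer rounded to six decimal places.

743.142361

R_6 ≈ 3685.98379630.
M_6 ≈ 2942.84143519.
R_6 − M_6 ≈ 743.142361.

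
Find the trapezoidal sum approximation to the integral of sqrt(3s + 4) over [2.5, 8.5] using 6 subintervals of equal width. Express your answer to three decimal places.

26.926

Δs = (8.5 − 2.5)/6 = 1.
f(2.5) ≈ 3.391, f(3.5) ≈ 3.808, f(4.5) ≈ 4.183, f(5.5) ≈ 4.528, f(6.5) ≈ 4.848, f(7.5) ≈ 5.148, f(8.5) ≈ 5.431.
T_6 = (Δs/2)·[f(s_0) + 2f(s_1) + ... + 2f(s_{5}) + f(s_6)].
Sum ≈ 26.926.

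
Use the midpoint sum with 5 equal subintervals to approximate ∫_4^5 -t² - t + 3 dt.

Δt = (5 − 4)/5 = 0.2.
Midpoints: 4.1, 4.3, 4.5, 4.7, 4.9.
f(4.1) = -17.91, f(4.3) = -19.79, f(4.5) = -21.75, f(4.7) = -23.79, f(4.9) = -25.91.
Sum = Δt · [f(4.1) + f(4.3) + f(4.5) + f(4.7) + f(4.9)].
Sum = -21.83.

-21.83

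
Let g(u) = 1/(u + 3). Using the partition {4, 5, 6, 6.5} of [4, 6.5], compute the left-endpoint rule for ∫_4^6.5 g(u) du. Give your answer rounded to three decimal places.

0.323

Subinterval widths: 1, 1, 0.5.
Left endpoints: 4, 5, 6.
g(4) = 1/7, g(5) = 0.125, g(6) = 1/9.
Sum = Σ Δu_i · g(u_i).
Sum ≈ 0.323.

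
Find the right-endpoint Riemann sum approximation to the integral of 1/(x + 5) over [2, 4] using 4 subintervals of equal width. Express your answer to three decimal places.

Δx = (4 − 2)/4 = 0.5.
Right endpoints: 2.5, 3, 3.5, 4.
f(2.5) = 2/15, f(3) = 0.125, f(3.5) = 2/17, f(4) = 1/9.
Sum = Δx · [f(2.5) + f(3) + f(3.5) + f(4)].
Sum ≈ 0.244.

0.244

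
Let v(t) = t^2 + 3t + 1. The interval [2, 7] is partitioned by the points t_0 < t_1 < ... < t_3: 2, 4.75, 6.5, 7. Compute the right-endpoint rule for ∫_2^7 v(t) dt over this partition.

Subinterval widths: 2.75, 1.75, 0.5.
Right endpoints: 4.75, 6.5, 7.
v(4.75) = 37.8125, v(6.5) = 62.75, v(7) = 71.
Sum = Σ Δt_i · v(t_i).
Sum = 249.296875.

249.296875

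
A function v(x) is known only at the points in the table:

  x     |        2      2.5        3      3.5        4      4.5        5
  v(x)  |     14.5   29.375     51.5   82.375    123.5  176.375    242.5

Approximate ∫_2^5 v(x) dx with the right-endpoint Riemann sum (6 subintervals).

Δx = 0.5.
Sum = 0.5·[29.375 + 51.5 + 82.375 + 123.5 + 176.375 + 242.5] = 352.8125.

352.8125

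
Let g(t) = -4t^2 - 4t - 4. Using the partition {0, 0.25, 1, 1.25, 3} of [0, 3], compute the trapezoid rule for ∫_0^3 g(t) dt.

Subinterval widths: 0.25, 0.75, 0.25, 1.75.
g(0) = -4, g(0.25) = -5.25, g(1) = -12, g(1.25) = -15.25, g(3) = -52.
On each subinterval the trapezoid contributes (Δt_i/2)·[g(t_{i-1}) + g(t_i)].
Sum = -69.875.

-69.875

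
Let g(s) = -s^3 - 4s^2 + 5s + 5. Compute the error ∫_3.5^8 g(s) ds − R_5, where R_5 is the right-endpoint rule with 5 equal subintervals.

307.040625

Exact integral: ∫_3.5^8 g(s) ds = -1460.109375.
R_5 = -1767.15.
Error = -1460.109375 − (-1767.15) = 307.040625.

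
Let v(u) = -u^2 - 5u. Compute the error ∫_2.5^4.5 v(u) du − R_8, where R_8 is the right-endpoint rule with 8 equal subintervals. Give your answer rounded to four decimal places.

Exact integral: ∫_2.5^4.5 v(u) du ≈ -60.166667.
R_8 = -63.1875.
Error ≈ -60.166667 − (-63.1875) ≈ 3.0208.

3.0208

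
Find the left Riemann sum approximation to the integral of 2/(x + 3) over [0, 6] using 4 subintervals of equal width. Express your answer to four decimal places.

2.5667

Δx = (6 − 0)/4 = 1.5.
Left endpoints: 0, 1.5, 3, 4.5.
f(0) = 2/3, f(1.5) = 4/9, f(3) = 1/3, f(4.5) = 4/15.
Sum = Δx · [f(0) + f(1.5) + f(3) + f(4.5)].
Sum ≈ 2.5667.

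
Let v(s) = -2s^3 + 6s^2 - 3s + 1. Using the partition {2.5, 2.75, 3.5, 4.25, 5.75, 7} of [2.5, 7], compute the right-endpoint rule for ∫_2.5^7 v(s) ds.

Subinterval widths: 0.25, 0.75, 0.75, 1.5, 1.25.
Right endpoints: 2.75, 3.5, 4.25, 5.75, 7.
v(2.75) = -3.46875, v(3.5) = -21.75, v(4.25) = -56.90625, v(5.75) = -198.09375, v(7) = -412.
Sum = Σ Δs_i · v(s_i).
Sum = -872.

-872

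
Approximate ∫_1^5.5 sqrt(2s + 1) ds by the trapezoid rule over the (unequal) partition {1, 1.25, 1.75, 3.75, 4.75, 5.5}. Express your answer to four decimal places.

12.0773

Subinterval widths: 0.25, 0.5, 2, 1, 0.75.
f(1) ≈ 1.7321, f(1.25) ≈ 1.8708, f(1.75) ≈ 2.1213, f(3.75) ≈ 2.9155, f(4.75) ≈ 3.2404, f(5.5) ≈ 3.4641.
On each subinterval the trapezoid contributes (Δs_i/2)·[f(s_{i-1}) + f(s_i)].
Sum ≈ 12.0773.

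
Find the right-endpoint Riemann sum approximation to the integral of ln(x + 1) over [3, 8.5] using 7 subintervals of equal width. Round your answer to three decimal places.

Δx = (8.5 − 3)/7 = 11/14.
Right endpoints: 53/14, 32/7, 75/14, 43/7, 97/14, 54/7, 8.5.
f(53/14) ≈ 1.566, f(32/7) ≈ 1.718, f(75/14) ≈ 1.850, f(43/7) ≈ 1.966, f(97/14) ≈ 2.070, f(54/7) ≈ 2.165, f(8.5) ≈ 2.251.
Sum = Δx · [f(53/14) + f(32/7) + f(75/14) + ...].
Sum ≈ 10.674.

10.674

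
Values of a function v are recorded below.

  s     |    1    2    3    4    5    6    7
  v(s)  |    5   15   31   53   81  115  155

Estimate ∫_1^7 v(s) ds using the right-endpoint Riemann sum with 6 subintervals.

Δs = 1.
Sum = 1·[15 + 31 + 53 + 81 + 115 + 155] = 450.

450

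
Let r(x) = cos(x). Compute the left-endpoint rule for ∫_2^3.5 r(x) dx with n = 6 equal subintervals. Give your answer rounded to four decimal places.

-1.1885

Δx = (3.5 − 2)/6 = 0.25.
Left endpoints: 2, 2.25, 2.5, 2.75, 3, 3.25.
r(2) ≈ -0.4161, r(2.25) ≈ -0.6282, r(2.5) ≈ -0.8011, r(2.75) ≈ -0.9243, r(3) ≈ -0.9900, r(3.25) ≈ -0.9941.
Sum = Δx · [r(2) + r(2.25) + r(2.5) + ...].
Sum ≈ -1.1885.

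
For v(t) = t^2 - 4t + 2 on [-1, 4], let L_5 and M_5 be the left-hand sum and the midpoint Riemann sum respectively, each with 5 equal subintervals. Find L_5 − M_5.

3.75

L_5 = 5.
M_5 = 1.25.
L_5 − M_5 = 3.75.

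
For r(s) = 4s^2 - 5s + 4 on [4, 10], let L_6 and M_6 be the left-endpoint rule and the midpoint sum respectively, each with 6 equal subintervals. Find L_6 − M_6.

L_6 = 913.
M_6 = 1060.
L_6 − M_6 = -147.

-147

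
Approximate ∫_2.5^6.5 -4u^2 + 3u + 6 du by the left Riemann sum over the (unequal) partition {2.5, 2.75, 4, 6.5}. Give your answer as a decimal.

Subinterval widths: 0.25, 1.25, 2.5.
Left endpoints: 2.5, 2.75, 4.
f(2.5) = -11.5, f(2.75) = -16, f(4) = -46.
Sum = Σ Δu_i · f(u_i).
Sum = -137.875.

-137.875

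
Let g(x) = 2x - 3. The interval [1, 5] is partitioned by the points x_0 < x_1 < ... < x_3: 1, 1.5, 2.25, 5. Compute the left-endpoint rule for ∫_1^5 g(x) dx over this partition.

3.625

Subinterval widths: 0.5, 0.75, 2.75.
Left endpoints: 1, 1.5, 2.25.
g(1) = -1, g(1.5) = 0, g(2.25) = 1.5.
Sum = Σ Δx_i · g(x_i).
Sum = 3.625.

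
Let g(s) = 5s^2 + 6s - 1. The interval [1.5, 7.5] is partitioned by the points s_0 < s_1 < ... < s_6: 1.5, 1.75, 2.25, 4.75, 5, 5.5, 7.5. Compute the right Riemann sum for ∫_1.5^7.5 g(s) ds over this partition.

Subinterval widths: 0.25, 0.5, 2.5, 0.25, 0.5, 2.
Right endpoints: 1.75, 2.25, 4.75, 5, 5.5, 7.5.
g(1.75) = 24.8125, g(2.25) = 37.8125, g(4.75) = 140.3125, g(5) = 154, g(5.5) = 183.25, g(7.5) = 325.25.
Sum = Σ Δs_i · g(s_i).
Sum = 1156.515625.

1156.515625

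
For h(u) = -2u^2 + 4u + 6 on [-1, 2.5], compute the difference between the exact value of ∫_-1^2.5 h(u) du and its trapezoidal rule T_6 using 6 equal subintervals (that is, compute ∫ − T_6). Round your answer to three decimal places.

Exact integral: ∫_-1^2.5 h(u) du ≈ 20.41667.
T_6 ≈ 20.01968.
Error ≈ 20.41667 − 20.01968 ≈ 0.397.

0.397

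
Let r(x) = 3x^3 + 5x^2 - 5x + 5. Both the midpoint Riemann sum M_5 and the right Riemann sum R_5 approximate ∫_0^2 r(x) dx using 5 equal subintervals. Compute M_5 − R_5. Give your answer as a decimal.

M_5 = 24.96.
R_5 = 32.88.
M_5 − R_5 = -7.92.

-7.92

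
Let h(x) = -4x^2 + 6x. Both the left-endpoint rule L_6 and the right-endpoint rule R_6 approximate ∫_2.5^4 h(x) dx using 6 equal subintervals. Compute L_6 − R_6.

7.5

L_6 = -31.5625.
R_6 = -39.0625.
L_6 − R_6 = 7.5.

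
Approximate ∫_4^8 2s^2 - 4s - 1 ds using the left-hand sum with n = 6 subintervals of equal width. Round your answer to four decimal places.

Δs = (8 − 4)/6 = 2/3.
Left endpoints: 4, 14/3, 16/3, 6, 20/3, 22/3.
f(4) = 15, f(14/3) = 215/9, f(16/3) = 311/9, f(6) = 47, f(20/3) = 551/9, f(22/3) = 695/9.
Sum = Δs · [f(4) + f(14/3) + f(16/3) + ...].
Sum ≈ 172.5926.

172.5926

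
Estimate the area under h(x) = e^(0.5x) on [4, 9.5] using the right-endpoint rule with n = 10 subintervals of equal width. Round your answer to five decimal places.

Δx = (9.5 − 4)/10 = 0.55.
Right endpoints: 4.55, 5.1, 5.65, 6.2, 6.75, 7.3, 7.85, 8.4, 8.95, 9.5.
h(4.55) ≈ 9.72792, h(5.1) ≈ 12.80710, h(5.65) ≈ 16.86094, h(6.2) ≈ 22.19795, h(6.75) ≈ 29.22428, h(7.3) ≈ 38.47467, h(7.85) ≈ 50.65308, h(8.4) ≈ 66.68633, h(8.95) ≈ 87.79460, h(9.5) ≈ 115.58428.
Sum = Δx · [h(4.55) + h(5.1) + h(5.65) + ...].
Sum ≈ 247.50614.

247.50614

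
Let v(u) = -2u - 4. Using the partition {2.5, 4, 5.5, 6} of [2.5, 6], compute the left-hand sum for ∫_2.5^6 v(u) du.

-39

Subinterval widths: 1.5, 1.5, 0.5.
Left endpoints: 2.5, 4, 5.5.
v(2.5) = -9, v(4) = -12, v(5.5) = -15.
Sum = Σ Δu_i · v(u_i).
Sum = -39.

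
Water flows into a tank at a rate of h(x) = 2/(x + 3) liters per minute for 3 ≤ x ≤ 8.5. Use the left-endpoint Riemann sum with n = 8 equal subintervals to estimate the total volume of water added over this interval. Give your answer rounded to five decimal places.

1.35757

Δx = (8.5 − 3)/8 = 0.6875.
Left endpoints: 3, 3.6875, 4.375, 5.0625, 5.75, 6.4375, 7.125, 7.8125.
h(3) = 1/3, h(3.6875) = 32/107, h(4.375) = 16/59, h(5.0625) = 32/129, h(5.75) = 8/35, h(6.4375) = 32/151, h(7.125) = 16/81, h(7.8125) = 32/173.
Sum = Δx · [h(3) + h(3.6875) + h(4.375) + ...].
Sum ≈ 1.35757.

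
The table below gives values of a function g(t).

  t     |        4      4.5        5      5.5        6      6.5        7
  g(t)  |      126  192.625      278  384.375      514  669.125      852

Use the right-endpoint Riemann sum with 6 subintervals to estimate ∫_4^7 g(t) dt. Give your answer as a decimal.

1445.0625

Δt = 0.5.
Sum = 0.5·[192.625 + 278 + 384.375 + 514 + 669.125 + 852] = 1445.0625.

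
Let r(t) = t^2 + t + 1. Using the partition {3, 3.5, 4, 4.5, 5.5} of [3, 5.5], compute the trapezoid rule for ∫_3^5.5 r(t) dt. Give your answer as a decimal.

59.8125

Subinterval widths: 0.5, 0.5, 0.5, 1.
r(3) = 13, r(3.5) = 16.75, r(4) = 21, r(4.5) = 25.75, r(5.5) = 36.75.
On each subinterval the trapezoid contributes (Δt_i/2)·[r(t_{i-1}) + r(t_i)].
Sum = 59.8125.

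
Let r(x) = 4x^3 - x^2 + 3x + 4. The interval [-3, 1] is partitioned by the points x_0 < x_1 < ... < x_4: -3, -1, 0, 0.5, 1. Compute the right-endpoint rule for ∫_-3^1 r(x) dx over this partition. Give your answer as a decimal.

Subinterval widths: 2, 1, 0.5, 0.5.
Right endpoints: -1, 0, 0.5, 1.
r(-1) = -4, r(0) = 4, r(0.5) = 5.75, r(1) = 10.
Sum = Σ Δx_i · r(x_i).
Sum = 3.875.

3.875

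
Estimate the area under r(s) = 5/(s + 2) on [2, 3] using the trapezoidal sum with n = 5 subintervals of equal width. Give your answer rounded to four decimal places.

1.1161

Δs = (3 − 2)/5 = 0.2.
r(2) = 1.25, r(2.2) = 25/21, r(2.4) = 25/22, r(2.6) = 25/23, r(2.8) = 25/24, r(3) = 1.
T_5 = (Δs/2)·[r(s_0) + 2r(s_1) + ... + 2r(s_{4}) + r(s_5)].
Sum ≈ 1.1161.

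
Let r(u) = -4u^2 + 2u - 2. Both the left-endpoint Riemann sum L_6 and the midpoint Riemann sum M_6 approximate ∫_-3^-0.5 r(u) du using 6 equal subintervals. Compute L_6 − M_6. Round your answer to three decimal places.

L_6 ≈ -58.20602.
M_6 ≈ -49.43866.
L_6 − M_6 ≈ -8.767.

-8.767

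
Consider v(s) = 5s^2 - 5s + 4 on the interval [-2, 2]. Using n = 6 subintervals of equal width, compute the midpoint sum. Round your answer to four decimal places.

Δs = (2 − (-2))/6 = 2/3.
Midpoints: -5/3, -1, -1/3, 1/3, 1, 5/3.
v(-5/3) = 236/9, v(-1) = 14, v(-1/3) = 56/9, v(1/3) = 26/9, v(1) = 4, v(5/3) = 86/9.
Sum = Δs · [v(-5/3) + v(-1) + v(-1/3) + ...].
Sum ≈ 41.9259.

41.9259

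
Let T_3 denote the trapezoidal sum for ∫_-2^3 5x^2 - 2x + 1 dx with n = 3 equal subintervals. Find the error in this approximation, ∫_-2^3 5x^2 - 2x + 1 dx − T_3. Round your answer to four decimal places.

Exact integral: ∫_-2^3 f(x) dx ≈ 58.333333.
T_3 ≈ 69.907407.
Error ≈ 58.333333 − 69.907407 ≈ -11.5741.

-11.5741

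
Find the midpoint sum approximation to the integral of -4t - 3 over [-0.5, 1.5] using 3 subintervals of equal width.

Δt = (1.5 − (-0.5))/3 = 2/3.
Midpoints: -1/6, 0.5, 7/6.
f(-1/6) = -7/3, f(0.5) = -5, f(7/6) = -23/3.
Sum = Δt · [f(-1/6) + f(0.5) + f(7/6)].
Sum = -10.

-10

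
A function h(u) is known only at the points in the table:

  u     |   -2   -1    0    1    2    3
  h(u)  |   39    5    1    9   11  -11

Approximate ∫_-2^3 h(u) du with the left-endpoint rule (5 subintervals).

65

Δu = 1.
Sum = 1·[39 + 5 + 1 + 9 + 11] = 65.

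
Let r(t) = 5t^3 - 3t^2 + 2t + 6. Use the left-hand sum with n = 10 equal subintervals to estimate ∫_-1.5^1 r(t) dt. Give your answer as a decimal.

Δt = (1 − (-1.5))/10 = 0.25.
Left endpoints: -1.5, -1.25, -1, -0.75, -0.5, -0.25, 0, 0.25, 0.5, 0.75.
r(-1.5) = -20.625, r(-1.25) = -10.953125, r(-1) = -4, r(-0.75) = 0.703125, r(-0.5) = 3.625, r(-0.25) = 5.234375, r(0) = 6, r(0.25) = 6.390625, r(0.5) = 6.875, r(0.75) = 7.921875.
Sum = Δt · [r(-1.5) + r(-1.25) + r(-1) + ...].
Sum = 0.29296875.

0.29296875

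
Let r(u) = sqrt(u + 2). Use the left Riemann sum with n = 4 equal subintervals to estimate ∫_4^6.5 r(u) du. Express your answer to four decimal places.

Δu = (6.5 − 4)/4 = 0.625.
Left endpoints: 4, 4.625, 5.25, 5.875.
r(4) ≈ 2.4495, r(4.625) ≈ 2.5739, r(5.25) ≈ 2.6926, r(5.875) ≈ 2.8062.
Sum = Δu · [r(4) + r(4.625) + r(5.25) + r(5.875)].
Sum ≈ 6.5764.

6.5764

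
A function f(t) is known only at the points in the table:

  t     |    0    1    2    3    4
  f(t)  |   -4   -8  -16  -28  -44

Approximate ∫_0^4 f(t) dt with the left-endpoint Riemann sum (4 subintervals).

Δt = 1.
Sum = 1·[(-4) + (-8) + (-16) + (-28)] = -56.

-56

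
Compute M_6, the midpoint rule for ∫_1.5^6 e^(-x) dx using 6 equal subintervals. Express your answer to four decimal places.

0.2156

Δx = (6 − 1.5)/6 = 0.75.
Midpoints: 1.875, 2.625, 3.375, 4.125, 4.875, 5.625.
f(1.875) ≈ 0.1534, f(2.625) ≈ 0.0724, f(3.375) ≈ 0.0342, f(4.125) ≈ 0.0162, f(4.875) ≈ 0.0076, f(5.625) ≈ 0.0036.
Sum = Δx · [f(1.875) + f(2.625) + f(3.375) + ...].
Sum ≈ 0.2156.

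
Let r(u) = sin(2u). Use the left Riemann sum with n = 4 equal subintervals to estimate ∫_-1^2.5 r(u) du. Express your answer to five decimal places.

-0.23398

Δu = (2.5 − (-1))/4 = 0.875.
Left endpoints: -1, -0.125, 0.75, 1.625.
r(-1) ≈ -0.90930, r(-0.125) ≈ -0.24740, r(0.75) ≈ 0.99749, r(1.625) ≈ -0.10820.
Sum = Δu · [r(-1) + r(-0.125) + r(0.75) + r(1.625)].
Sum ≈ -0.23398.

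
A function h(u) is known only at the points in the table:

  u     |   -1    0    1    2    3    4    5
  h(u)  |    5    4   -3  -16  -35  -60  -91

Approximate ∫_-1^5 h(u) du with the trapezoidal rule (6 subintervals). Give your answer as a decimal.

-153

Δu = 1.
T_6 = (1/2)·[5 + 2·4 + 2·(-3) + 2·(-16) + 2·(-35) + 2·(-60) + (-91)] = -153.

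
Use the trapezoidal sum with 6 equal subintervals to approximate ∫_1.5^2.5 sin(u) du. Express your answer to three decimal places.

Δu = (2.5 − 1.5)/6 = 1/6.
f(1.5) ≈ 0.997, f(5/3) ≈ 0.995, f(11/6) ≈ 0.966, f(2) ≈ 0.909, f(13/6) ≈ 0.828, f(7/3) ≈ 0.723, f(2.5) ≈ 0.598.
T_6 = (Δu/2)·[f(u_0) + 2f(u_1) + ... + 2f(u_{5}) + f(u_6)].
Sum ≈ 0.870.

0.870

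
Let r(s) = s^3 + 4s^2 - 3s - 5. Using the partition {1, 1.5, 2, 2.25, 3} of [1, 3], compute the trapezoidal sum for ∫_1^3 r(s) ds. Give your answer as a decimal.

33.8828125

Subinterval widths: 0.5, 0.5, 0.25, 0.75.
r(1) = -3, r(1.5) = 2.875, r(2) = 13, r(2.25) = 19.890625, r(3) = 49.
On each subinterval the trapezoid contributes (Δs_i/2)·[r(s_{i-1}) + r(s_i)].
Sum = 33.8828125.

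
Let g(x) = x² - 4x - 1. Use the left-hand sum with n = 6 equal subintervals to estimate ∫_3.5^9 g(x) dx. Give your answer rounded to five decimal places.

65.05150

Δx = (9 − 3.5)/6 = 11/12.
Left endpoints: 3.5, 53/12, 16/3, 6.25, 43/6, 97/12.
g(3.5) = -2.75, g(53/12) = 121/144, g(16/3) = 55/9, g(6.25) = 13.0625, g(43/6) = 781/36, g(97/12) = 4609/144.
Sum = Δx · [g(3.5) + g(53/12) + g(16/3) + ...].
Sum ≈ 65.05150.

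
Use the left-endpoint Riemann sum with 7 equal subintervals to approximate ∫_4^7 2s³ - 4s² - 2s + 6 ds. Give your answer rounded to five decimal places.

Δs = (7 − 4)/7 = 3/7.
Left endpoints: 4, 31/7, 34/7, 37/7, 40/7, 43/7, 46/7.
f(4) = 62, f(31/7) = 31694/343, f(34/7) = 44966/343, f(37/7) = 61406/343, f(40/7) = 81338/343, f(43/7) = 105086/343, f(46/7) = 132974/343.
Sum = Δs · [f(4) + f(31/7) + f(34/7) + ...].
Sum ≈ 598.16327.

598.16327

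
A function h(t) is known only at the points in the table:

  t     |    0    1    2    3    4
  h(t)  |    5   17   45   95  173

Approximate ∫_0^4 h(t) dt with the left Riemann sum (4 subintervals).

Δt = 1.
Sum = 1·[5 + 17 + 45 + 95] = 162.

162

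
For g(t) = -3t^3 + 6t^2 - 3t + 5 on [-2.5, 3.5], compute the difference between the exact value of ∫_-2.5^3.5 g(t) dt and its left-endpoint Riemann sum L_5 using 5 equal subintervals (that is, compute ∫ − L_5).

Exact integral: ∫_-2.5^3.5 g(t) dt = 54.75.
L_5 = 151.41.
Error = 54.75 − 151.41 = -96.66.

-96.66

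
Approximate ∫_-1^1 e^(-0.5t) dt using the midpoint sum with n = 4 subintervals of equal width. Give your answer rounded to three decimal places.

2.079

Δt = (1 − (-1))/4 = 0.5.
Midpoints: -0.75, -0.25, 0.25, 0.75.
f(-0.75) ≈ 1.455, f(-0.25) ≈ 1.133, f(0.25) ≈ 0.882, f(0.75) ≈ 0.687.
Sum = Δt · [f(-0.75) + f(-0.25) + f(0.25) + f(0.75)].
Sum ≈ 2.079.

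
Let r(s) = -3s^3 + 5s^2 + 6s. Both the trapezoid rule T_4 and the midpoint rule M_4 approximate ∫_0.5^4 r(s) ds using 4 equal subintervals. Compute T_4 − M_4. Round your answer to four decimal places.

T_4 ≈ -45.055664.
M_4 ≈ -34.839355.
T_4 − M_4 ≈ -10.2163.

-10.2163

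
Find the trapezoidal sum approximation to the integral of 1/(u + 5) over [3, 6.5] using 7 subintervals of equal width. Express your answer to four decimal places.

0.3631

Δu = (6.5 − 3)/7 = 0.5.
f(3) = 0.125, f(3.5) = 2/17, f(4) = 1/9, f(4.5) = 2/19, f(5) = 0.1, f(5.5) = 2/21, f(6) = 1/11, f(6.5) = 2/23.
T_7 = (Δu/2)·[f(u_0) + 2f(u_1) + ... + 2f(u_{6}) + f(u_7)].
Sum ≈ 0.3631.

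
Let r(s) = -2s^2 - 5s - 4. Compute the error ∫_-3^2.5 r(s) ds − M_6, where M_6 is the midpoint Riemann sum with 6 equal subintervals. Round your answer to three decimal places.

-0.770

Exact integral: ∫_-3^2.5 r(s) ds ≈ -43.54167.
M_6 ≈ -42.77141.
Error ≈ -43.54167 − (-42.77141) ≈ -0.770.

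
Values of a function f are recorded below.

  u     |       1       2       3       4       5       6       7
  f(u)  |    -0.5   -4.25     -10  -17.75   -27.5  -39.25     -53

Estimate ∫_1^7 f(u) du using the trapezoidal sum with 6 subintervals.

-125.5

Δu = 1.
T_6 = (1/2)·[(-0.5) + 2·(-4.25) + 2·(-10) + 2·(-17.75) + 2·(-27.5) + 2·(-39.25) + (-53)] = -125.5.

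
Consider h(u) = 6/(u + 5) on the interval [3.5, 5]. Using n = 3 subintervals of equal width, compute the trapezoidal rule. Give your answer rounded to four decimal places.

Δu = (5 − 3.5)/3 = 0.5.
h(3.5) = 12/17, h(4) = 2/3, h(4.5) = 12/19, h(5) = 0.6.
T_3 = (Δu/2)·[h(u_0) + 2h(u_1) + 2h(u_2) + h(u_3)].
Sum ≈ 0.9756.

0.9756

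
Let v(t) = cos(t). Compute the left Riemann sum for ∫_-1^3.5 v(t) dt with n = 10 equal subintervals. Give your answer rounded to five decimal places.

0.81465

Δt = (3.5 − (-1))/10 = 0.45.
Left endpoints: -1, -0.55, -0.1, 0.35, 0.8, 1.25, 1.7, 2.15, 2.6, 3.05.
v(-1) ≈ 0.54030, v(-0.55) ≈ 0.85252, v(-0.1) ≈ 0.99500, v(0.35) ≈ 0.93937, v(0.8) ≈ 0.69671, v(1.25) ≈ 0.31532, v(1.7) ≈ -0.12884, v(2.15) ≈ -0.54736, v(2.6) ≈ -0.85689, v(3.05) ≈ -0.99581.
Sum = Δt · [v(-1) + v(-0.55) + v(-0.1) + ...].
Sum ≈ 0.81465.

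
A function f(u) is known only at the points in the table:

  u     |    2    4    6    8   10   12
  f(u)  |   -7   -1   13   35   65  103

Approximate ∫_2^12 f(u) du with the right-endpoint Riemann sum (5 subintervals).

Δu = 2.
Sum = 2·[(-1) + 13 + 35 + 65 + 103] = 430.

430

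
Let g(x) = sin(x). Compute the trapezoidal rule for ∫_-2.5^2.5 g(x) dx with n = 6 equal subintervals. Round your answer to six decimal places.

Δx = (2.5 − (-2.5))/6 = 5/6.
g(-2.5) ≈ -0.598472, g(-5/3) ≈ -0.995408, g(-5/6) ≈ -0.740177, g(0) ≈ 0.000000, g(5/6) ≈ 0.740177, g(5/3) ≈ 0.995408, g(2.5) ≈ 0.598472.
T_6 = (Δx/2)·[g(x_0) + 2g(x_1) + ... + 2g(x_{5}) + g(x_6)].
Sum ≈ 0.000000.

0.000000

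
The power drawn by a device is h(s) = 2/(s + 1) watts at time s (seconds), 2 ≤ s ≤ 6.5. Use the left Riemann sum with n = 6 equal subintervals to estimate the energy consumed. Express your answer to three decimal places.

1.991

Δs = (6.5 − 2)/6 = 0.75.
Left endpoints: 2, 2.75, 3.5, 4.25, 5, 5.75.
h(2) = 2/3, h(2.75) = 8/15, h(3.5) = 4/9, h(4.25) = 8/21, h(5) = 1/3, h(5.75) = 8/27.
Sum = Δs · [h(2) + h(2.75) + h(3.5) + ...].
Sum ≈ 1.991.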